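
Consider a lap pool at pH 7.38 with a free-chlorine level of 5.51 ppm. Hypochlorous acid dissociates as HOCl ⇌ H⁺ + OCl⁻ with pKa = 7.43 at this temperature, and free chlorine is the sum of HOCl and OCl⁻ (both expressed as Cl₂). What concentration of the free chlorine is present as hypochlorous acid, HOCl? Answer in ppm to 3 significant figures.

[OCl⁻]/[HOCl] = 10^(pH − pKa) = 10^(7.38 − 7.43) = 10^-0.05 = 0.8913.
Fraction as HOCl = 1 / (1 + 0.8913) = 0.5288.
HOCl = 0.5288 × 5.51 ppm = 2.913 ppm.

2.91 ppm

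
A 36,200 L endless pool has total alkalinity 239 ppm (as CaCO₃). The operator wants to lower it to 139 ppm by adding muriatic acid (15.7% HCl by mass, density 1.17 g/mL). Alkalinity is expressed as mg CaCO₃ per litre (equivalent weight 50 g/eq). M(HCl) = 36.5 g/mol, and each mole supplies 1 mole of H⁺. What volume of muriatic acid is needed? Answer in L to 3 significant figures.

14.4 L

Alkalinity to neutralize: (239 − 139) = 100 mg/L as CaCO₃ × 36,200 L = 3620 g as CaCO₃.
Equivalents of H⁺ required: 3620 ÷ 50 g/eq = 72.4 eq = 72.4 mol HCl.
Mass of HCl: 72.4 × 36.5 = 2643 g.
Mass of 15.7% solution: 2643 / 0.157 = 16,830 g.
Volume: 16,830 g ÷ 1.17 g/mL = 14,390 mL.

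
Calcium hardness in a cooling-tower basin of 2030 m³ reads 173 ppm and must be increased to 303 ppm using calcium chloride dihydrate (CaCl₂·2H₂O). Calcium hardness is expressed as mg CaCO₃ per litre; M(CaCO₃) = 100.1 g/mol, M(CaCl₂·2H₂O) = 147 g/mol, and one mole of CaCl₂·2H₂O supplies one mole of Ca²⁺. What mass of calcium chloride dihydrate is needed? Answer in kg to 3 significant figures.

Volume: 2030 m³ = 2,030,000 L.
Hardness to add: (303 − 173) = 130 mg/L as CaCO₃ × 2,030,000 L = 263,900 g as CaCO₃.
Moles of Ca²⁺ (1 mol Ca²⁺ ≡ 1 mol CaCO₃): 263,900 / 100.1 g/mol = 2636 mol.
Mass of CaCl₂·2H₂O: 2636 × 147 = 387,500 g.

388 kg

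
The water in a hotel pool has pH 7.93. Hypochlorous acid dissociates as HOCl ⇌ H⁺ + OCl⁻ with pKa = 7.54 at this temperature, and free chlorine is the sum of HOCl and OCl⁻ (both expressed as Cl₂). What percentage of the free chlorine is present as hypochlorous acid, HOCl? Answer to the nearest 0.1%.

28.9%

[OCl⁻]/[HOCl] = 10^(pH − pKa) = 10^(7.93 − 7.54) = 10^0.39 = 2.455.
Fraction as HOCl = 1 / (1 + 2.455) = 0.2895.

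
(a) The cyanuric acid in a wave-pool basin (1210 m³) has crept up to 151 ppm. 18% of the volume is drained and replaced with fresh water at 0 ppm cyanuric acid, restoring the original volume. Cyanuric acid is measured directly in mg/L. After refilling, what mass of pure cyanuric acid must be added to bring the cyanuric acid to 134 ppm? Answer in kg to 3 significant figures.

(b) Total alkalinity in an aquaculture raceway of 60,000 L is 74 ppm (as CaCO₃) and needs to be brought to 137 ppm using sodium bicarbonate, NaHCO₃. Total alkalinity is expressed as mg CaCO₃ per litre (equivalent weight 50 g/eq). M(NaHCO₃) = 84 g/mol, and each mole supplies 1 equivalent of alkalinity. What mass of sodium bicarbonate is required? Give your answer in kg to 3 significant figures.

(a) Volume: 1210 m³ = 1,210,000 L.
(a) After draining 18% and refilling: 151 × 0.82 + 0 × 0.18 = 123.82 ppm.
(a) Deficit to target: 134 − 123.82 = 10.18 mg/L.
(a) Mass: 10.18 mg/L × 1,210,000 L = 12,320 g cyanuric acid.

(b) Alkalinity to add: (137 − 74) = 63 mg/L as CaCO₃ × 60,000 L = 3780 g as CaCO₃.
(b) Equivalents: 3780 g ÷ 50 g/eq = 75.6 eq.
(b) NaHCO₃ supplies 1 eq per mole → 75.6 mol.
(b) Mass: 75.6 mol × 84 g/mol = 6350 g.

(a) 12.3 kg; (b) 6.35 kg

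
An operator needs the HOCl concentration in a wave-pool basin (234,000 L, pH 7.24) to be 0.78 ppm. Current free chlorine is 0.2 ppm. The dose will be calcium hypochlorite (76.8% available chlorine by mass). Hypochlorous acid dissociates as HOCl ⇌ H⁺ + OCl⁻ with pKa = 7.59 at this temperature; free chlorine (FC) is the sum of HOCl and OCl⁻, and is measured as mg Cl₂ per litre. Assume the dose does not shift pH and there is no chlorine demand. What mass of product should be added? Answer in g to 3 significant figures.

[OCl⁻]/[HOCl] = 10^(pH − pKa) = 10^(7.24 − 7.59) = 0.4467; fraction as HOCl = 1/(1 + 0.4467) = 0.6912.
Free chlorine required for 0.78 ppm HOCl: 0.78 / 0.6912 = 1.128 ppm.
FC to add: 1.128 − 0.2 = 0.9284 mg/L as Cl₂.
Cl₂ equivalent: 0.9284 mg/L × 234,000 L = 217.2 g.
Product at 76.8% available Cl: 217.2 / 0.768 = 282.9 g.

283 g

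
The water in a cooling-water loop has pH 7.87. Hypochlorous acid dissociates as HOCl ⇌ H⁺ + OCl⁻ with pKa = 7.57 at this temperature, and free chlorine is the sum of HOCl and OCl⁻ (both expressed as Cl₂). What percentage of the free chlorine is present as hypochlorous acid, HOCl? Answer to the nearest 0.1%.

[OCl⁻]/[HOCl] = 10^(pH − pKa) = 10^(7.87 − 7.57) = 10^0.30 = 1.995.
Fraction as HOCl = 1 / (1 + 1.995) = 0.3339.

33.4%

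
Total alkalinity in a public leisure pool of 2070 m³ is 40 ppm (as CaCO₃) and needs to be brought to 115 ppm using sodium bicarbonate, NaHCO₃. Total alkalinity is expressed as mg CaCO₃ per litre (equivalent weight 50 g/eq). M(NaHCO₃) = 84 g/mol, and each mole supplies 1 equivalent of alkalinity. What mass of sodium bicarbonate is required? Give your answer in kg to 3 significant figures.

261 kg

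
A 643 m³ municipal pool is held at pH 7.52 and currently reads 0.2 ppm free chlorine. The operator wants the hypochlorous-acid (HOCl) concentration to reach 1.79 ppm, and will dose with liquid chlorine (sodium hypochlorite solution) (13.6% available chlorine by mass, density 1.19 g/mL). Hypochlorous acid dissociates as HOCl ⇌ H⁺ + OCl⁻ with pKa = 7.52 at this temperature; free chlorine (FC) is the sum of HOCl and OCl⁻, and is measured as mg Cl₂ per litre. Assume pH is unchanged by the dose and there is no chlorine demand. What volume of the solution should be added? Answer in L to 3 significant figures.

13.4 L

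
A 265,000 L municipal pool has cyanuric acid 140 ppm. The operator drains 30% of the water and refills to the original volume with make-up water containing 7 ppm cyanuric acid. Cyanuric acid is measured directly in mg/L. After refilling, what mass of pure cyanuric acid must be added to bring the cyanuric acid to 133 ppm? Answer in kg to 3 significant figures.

8.72 kg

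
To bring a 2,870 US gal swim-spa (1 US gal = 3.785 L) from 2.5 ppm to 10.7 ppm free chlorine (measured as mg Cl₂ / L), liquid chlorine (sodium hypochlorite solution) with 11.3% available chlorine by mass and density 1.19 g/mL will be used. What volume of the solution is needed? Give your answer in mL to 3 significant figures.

Volume: 2,870 US gal × 3.785 L/gal = 10,863 L.
Chlorine deficit: 10.7 − 2.5 = 8.2 ppm = 8.2 mg/L as Cl₂.
Cl₂ equivalent needed: 8.2 mg/L × 10,863 L = 89,080 mg = 89.08 g.
Product at 11.3% available chlorine: 89.08 / 0.113 = 788.3 g.
Volume at density 1.19 g/mL: 788.3 g ÷ 1.19 g/mL = 662.4 mL.

662 mL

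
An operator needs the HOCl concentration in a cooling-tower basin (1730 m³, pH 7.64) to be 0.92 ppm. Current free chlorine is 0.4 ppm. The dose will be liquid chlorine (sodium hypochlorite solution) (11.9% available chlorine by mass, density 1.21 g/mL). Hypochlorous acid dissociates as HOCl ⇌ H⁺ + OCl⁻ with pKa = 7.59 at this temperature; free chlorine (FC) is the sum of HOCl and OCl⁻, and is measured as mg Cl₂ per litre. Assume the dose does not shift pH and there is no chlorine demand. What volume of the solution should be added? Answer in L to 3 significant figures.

Volume: 1730 m³ = 1,730,000 L.
[OCl⁻]/[HOCl] = 10^(pH − pKa) = 10^(7.64 − 7.59) = 1.122; fraction as HOCl = 1/(1 + 1.122) = 0.4712.
Free chlorine required for 0.92 ppm HOCl: 0.92 / 0.4712 = 1.952 ppm.
FC to add: 1.952 − 0.4 = 1.552 mg/L as Cl₂.
Cl₂ equivalent: 1.552 mg/L × 1,730,000 L = 2685 g.
Product at 11.9% available Cl: 2685 / 0.119 = 22,570 g.
Volume: 22,570 g ÷ 1.21 g/mL = 18,650 mL.

18.6 L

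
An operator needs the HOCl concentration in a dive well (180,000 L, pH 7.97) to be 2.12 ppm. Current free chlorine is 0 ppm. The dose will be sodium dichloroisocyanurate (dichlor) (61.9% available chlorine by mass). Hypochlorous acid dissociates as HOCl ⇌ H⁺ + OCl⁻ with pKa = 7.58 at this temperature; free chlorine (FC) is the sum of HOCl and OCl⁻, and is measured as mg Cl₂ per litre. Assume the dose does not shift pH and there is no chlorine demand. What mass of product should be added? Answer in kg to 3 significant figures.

[OCl⁻]/[HOCl] = 10^(pH − pKa) = 10^(7.97 − 7.58) = 2.455; fraction as HOCl = 1/(1 + 2.455) = 0.2895.
Free chlorine required for 2.12 ppm HOCl: 2.12 / 0.2895 = 7.324 ppm.
FC to add: 7.324 − 0 = 7.324 mg/L as Cl₂.
Cl₂ equivalent: 7.324 mg/L × 180,000 L = 1318 g.
Product at 61.9% available Cl: 1318 / 0.619 = 2130 g.

2.13 kg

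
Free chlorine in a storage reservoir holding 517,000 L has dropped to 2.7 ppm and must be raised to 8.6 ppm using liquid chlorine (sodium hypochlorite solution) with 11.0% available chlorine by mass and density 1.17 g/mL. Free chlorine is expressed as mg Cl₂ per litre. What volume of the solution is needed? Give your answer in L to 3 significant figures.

Chlorine deficit: 8.6 − 2.7 = 5.9 ppm = 5.9 mg/L as Cl₂.
Cl₂ equivalent needed: 5.9 mg/L × 517,000 L = 3,050,000 mg = 3050 g.
Product at 11.0% available chlorine: 3050 / 0.11 = 27,730 g.
Volume at density 1.17 g/mL: 27,730 g ÷ 1.17 g/mL = 23,700 mL.

23.7 L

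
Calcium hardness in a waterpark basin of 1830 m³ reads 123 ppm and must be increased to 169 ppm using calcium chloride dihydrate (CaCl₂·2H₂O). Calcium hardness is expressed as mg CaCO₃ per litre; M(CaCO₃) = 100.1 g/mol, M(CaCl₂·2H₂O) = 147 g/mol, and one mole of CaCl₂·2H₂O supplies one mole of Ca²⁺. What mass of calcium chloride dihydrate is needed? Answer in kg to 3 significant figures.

Volume: 1830 m³ = 1,830,000 L.
Hardness to add: (169 − 123) = 46 mg/L as CaCO₃ × 1,830,000 L = 84,180 g as CaCO₃.
Moles of Ca²⁺ (1 mol Ca²⁺ ≡ 1 mol CaCO₃): 84,180 / 100.1 g/mol = 841 mol.
Mass of CaCl₂·2H₂O: 841 × 147 = 123,600 g.

124 kg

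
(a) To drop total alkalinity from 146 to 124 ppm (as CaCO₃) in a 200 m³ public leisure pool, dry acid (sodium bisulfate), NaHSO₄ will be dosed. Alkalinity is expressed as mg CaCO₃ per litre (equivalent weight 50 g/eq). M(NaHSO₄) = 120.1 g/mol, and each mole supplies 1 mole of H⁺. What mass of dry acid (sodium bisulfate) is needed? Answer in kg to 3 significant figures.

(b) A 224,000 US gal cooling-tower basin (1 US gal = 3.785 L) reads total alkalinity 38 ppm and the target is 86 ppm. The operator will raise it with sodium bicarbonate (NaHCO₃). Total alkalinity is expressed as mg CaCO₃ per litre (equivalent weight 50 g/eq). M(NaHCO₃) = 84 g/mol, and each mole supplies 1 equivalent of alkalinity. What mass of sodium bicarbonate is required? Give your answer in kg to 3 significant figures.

(a) Volume: 200 m³ = 200,000 L.
(a) Alkalinity to neutralize: (146 − 124) = 22 mg/L as CaCO₃ × 200,000 L = 4400 g as CaCO₃.
(a) Equivalents of H⁺ required: 4400 ÷ 50 g/eq = 88 eq = 88 mol NaHSO₄.
(a) Mass of NaHSO₄: 88 × 120.1 = 10,570 g.

(b) Volume: 224,000 US gal × 3.785 L/gal = 847,840 L.
(b) Alkalinity to add: (86 − 38) = 48 mg/L as CaCO₃ × 847,840 L = 40,700 g as CaCO₃.
(b) Equivalents: 40,700 g ÷ 50 g/eq = 813.9 eq.
(b) NaHCO₃ supplies 1 eq per mole → 813.9 mol.
(b) Mass: 813.9 mol × 84 g/mol = 68,370 g.

(a) 10.6 kg; (b) 68.4 kg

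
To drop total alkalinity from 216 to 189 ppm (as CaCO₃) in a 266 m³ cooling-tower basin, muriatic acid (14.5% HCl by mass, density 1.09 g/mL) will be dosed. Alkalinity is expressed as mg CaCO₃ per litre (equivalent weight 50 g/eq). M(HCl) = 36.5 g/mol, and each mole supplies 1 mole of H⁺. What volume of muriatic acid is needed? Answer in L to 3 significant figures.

Volume: 266 m³ = 266,000 L.
Alkalinity to neutralize: (216 − 189) = 27 mg/L as CaCO₃ × 266,000 L = 7182 g as CaCO₃.
Equivalents of H⁺ required: 7182 ÷ 50 g/eq = 143.6 eq = 143.6 mol HCl.
Mass of HCl: 143.6 × 36.5 = 5243 g.
Mass of 14.5% solution: 5243 / 0.145 = 36,160 g.
Volume: 36,160 g ÷ 1.09 g/mL = 33,170 mL.

33.2 L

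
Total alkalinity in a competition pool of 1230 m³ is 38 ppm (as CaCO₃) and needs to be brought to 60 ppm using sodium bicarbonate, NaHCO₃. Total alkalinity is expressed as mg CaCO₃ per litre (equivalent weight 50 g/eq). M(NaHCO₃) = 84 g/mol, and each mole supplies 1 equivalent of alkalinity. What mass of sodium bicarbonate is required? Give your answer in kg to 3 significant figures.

45.5 kg

Volume: 1230 m³ = 1,230,000 L.
Alkalinity to add: (60 − 38) = 22 mg/L as CaCO₃ × 1,230,000 L = 27,060 g as CaCO₃.
Equivalents: 27,060 g ÷ 50 g/eq = 541.2 eq.
NaHCO₃ supplies 1 eq per mole → 541.2 mol.
Mass: 541.2 mol × 84 g/mol = 45,460 g.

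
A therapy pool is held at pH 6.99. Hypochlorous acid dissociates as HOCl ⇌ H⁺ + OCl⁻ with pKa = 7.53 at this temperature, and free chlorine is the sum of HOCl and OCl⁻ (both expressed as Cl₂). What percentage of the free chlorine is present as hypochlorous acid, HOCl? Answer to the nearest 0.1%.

[OCl⁻]/[HOCl] = 10^(pH − pKa) = 10^(6.99 − 7.53) = 10^-0.54 = 0.2884.
Fraction as HOCl = 1 / (1 + 0.2884) = 0.7762.

77.6%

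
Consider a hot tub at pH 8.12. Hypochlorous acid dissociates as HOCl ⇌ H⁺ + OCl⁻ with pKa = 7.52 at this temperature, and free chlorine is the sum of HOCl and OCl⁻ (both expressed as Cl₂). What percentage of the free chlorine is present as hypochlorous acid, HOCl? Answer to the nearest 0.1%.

20.1%

[OCl⁻]/[HOCl] = 10^(pH − pKa) = 10^(8.12 − 7.52) = 10^0.60 = 3.981.
Fraction as HOCl = 1 / (1 + 3.981) = 0.2008.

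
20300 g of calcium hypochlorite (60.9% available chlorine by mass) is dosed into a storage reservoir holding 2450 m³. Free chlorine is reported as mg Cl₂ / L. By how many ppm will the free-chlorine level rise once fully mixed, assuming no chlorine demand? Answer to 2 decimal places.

Volume: 2450 m³ = 2,450,000 L.
Available chlorine delivered: 20,300 g × 0.609 = 12,360 g as Cl₂.
Concentration rise: 12,360 g / 2,450,000 L = 5.046 mg/L = 5.05 ppm.

5.05 ppm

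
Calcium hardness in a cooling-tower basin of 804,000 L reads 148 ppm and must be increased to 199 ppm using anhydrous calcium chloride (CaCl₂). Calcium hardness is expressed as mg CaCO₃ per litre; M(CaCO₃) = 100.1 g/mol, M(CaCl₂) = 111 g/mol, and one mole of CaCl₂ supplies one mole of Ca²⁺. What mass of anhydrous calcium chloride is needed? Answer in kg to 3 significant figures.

45.5 kg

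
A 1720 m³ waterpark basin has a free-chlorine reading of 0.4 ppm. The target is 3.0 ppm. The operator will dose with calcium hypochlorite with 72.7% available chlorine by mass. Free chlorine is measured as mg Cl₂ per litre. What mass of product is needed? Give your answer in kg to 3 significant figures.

Volume: 1720 m³ = 1,720,000 L.
Chlorine deficit: 3.0 − 0.4 = 2.6 ppm = 2.6 mg/L as Cl₂.
Cl₂ equivalent needed: 2.6 mg/L × 1,720,000 L = 4,472,000 mg = 4472 g.
Product at 72.7% available chlorine: 4472 / 0.727 = 6151 g.

6.15 kg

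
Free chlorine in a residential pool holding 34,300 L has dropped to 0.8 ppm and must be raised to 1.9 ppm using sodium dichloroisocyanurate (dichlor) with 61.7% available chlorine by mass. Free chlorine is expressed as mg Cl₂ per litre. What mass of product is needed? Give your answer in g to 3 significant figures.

Chlorine deficit: 1.9 − 0.8 = 1.1 ppm = 1.1 mg/L as Cl₂.
Cl₂ equivalent needed: 1.1 mg/L × 34,300 L = 37,730 mg = 37.73 g.
Product at 61.7% available chlorine: 37.73 / 0.617 = 61.15 g.

61.2 g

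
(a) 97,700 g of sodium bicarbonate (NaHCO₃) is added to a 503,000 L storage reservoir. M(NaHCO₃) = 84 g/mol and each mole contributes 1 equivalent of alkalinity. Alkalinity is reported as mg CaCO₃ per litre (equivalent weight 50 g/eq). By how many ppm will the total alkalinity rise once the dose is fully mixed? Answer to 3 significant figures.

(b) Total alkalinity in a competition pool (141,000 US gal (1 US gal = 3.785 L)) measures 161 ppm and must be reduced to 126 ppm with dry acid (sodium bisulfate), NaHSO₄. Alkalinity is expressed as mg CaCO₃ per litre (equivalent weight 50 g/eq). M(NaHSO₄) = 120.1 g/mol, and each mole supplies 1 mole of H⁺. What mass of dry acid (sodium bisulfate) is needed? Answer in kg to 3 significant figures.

(a) Moles of NaHCO₃: 97,700 g ÷ 84 g/mol = 1163 mol → 1163 eq of alkalinity.
(a) As CaCO₃: 1163 eq × 50 g/eq = 58,150 g.
(a) Rise: 58,150 g / 503,000 L × 1000 = 115.6 mg/L.

(b) Volume: 141,000 US gal × 3.785 L/gal = 533,685 L.
(b) Alkalinity to neutralize: (161 − 126) = 35 mg/L as CaCO₃ × 533,685 L = 18,680 g as CaCO₃.
(b) Equivalents of H⁺ required: 18,680 ÷ 50 g/eq = 373.6 eq = 373.6 mol NaHSO₄.
(b) Mass of NaHSO₄: 373.6 × 120.1 = 44,870 g.

(a) 116 ppm; (b) 44.9 kg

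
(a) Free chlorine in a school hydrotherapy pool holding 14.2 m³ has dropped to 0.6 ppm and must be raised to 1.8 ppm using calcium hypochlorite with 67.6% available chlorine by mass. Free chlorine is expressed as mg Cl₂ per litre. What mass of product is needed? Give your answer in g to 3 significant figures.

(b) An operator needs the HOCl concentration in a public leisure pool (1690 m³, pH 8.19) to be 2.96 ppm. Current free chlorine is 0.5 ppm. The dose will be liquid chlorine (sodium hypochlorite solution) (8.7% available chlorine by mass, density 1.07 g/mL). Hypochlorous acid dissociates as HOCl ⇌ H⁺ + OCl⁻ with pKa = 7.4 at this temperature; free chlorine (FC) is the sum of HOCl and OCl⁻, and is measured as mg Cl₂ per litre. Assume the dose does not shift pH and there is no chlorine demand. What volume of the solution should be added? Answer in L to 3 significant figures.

(a) 25.2 g; (b) 376 L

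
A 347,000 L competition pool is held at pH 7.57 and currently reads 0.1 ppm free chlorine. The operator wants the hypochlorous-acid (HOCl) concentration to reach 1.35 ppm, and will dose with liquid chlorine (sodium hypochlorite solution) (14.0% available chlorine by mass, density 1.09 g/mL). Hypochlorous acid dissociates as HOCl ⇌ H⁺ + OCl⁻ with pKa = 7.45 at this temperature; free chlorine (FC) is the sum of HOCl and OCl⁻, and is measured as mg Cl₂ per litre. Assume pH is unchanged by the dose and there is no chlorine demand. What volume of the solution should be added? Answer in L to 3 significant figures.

[OCl⁻]/[HOCl] = 10^(pH − pKa) = 10^(7.57 − 7.45) = 1.318; fraction as HOCl = 1/(1 + 1.318) = 0.4314.
Free chlorine required for 1.35 ppm HOCl: 1.35 / 0.4314 = 3.13 ppm.
FC to add: 3.13 − 0.1 = 3.03 mg/L as Cl₂.
Cl₂ equivalent: 3.03 mg/L × 347,000 L = 1051 g.
Product at 14.0% available Cl: 1051 / 0.14 = 7509 g.
Volume: 7509 g ÷ 1.09 g/mL = 6889 mL.

6.89 L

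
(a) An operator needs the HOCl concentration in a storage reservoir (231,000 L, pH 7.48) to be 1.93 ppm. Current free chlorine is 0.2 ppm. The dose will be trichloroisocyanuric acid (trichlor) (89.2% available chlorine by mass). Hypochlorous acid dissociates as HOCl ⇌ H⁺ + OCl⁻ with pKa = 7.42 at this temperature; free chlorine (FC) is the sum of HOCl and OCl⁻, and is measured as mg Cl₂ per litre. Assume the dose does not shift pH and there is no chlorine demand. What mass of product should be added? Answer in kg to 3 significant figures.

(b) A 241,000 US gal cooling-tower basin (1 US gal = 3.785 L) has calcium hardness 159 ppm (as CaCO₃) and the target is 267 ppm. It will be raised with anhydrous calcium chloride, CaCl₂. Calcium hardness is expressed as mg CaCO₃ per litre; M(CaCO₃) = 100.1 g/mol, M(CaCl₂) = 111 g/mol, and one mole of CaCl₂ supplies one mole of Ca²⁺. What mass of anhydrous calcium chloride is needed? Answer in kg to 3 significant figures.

(a) 1.02 kg; (b) 109 kg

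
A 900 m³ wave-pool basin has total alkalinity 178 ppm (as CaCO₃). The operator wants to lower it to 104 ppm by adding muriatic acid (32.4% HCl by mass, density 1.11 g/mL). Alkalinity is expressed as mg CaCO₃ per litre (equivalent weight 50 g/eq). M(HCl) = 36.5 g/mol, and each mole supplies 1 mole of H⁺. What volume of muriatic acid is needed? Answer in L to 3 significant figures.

Volume: 900 m³ = 900,000 L.
Alkalinity to neutralize: (178 − 104) = 74 mg/L as CaCO₃ × 900,000 L = 66,600 g as CaCO₃.
Equivalents of H⁺ required: 66,600 ÷ 50 g/eq = 1332 eq = 1332 mol HCl.
Mass of HCl: 1332 × 36.5 = 48,620 g.
Mass of 32.4% solution: 48,620 / 0.324 = 150,100 g.
Volume: 150,100 g ÷ 1.11 g/mL = 135,200 mL.

135 L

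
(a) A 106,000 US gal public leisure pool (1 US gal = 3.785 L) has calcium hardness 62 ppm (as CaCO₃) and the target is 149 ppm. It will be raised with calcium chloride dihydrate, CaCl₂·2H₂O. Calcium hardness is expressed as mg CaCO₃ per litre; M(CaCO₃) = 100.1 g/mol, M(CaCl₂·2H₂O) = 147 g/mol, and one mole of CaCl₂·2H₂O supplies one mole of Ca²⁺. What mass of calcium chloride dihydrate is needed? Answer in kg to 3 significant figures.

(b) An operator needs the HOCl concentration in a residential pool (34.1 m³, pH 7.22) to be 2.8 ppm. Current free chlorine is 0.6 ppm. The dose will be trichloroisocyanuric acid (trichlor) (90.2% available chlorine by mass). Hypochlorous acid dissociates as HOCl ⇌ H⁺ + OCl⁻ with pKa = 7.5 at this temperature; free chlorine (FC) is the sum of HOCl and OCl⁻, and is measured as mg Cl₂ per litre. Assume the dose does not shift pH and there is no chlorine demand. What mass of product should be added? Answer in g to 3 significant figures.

(a) Volume: 106,000 US gal × 3.785 L/gal = 401,210 L.
(a) Hardness to add: (149 − 62) = 87 mg/L as CaCO₃ × 401,210 L = 34,910 g as CaCO₃.
(a) Moles of Ca²⁺ (1 mol Ca²⁺ ≡ 1 mol CaCO₃): 34,910 / 100.1 g/mol = 348.7 mol.
(a) Mass of CaCl₂·2H₂O: 348.7 × 147 = 51,260 g.

(b) Volume: 34.1 m³ = 34,100 L.
(b) [OCl⁻]/[HOCl] = 10^(pH − pKa) = 10^(7.22 − 7.5) = 0.5248; fraction as HOCl = 1/(1 + 0.5248) = 0.6558.
(b) Free chlorine required for 2.8 ppm HOCl: 2.8 / 0.6558 = 4.269 ppm.
(b) FC to add: 4.269 − 0.6 = 3.669 mg/L as Cl₂.
(b) Cl₂ equivalent: 3.669 mg/L × 34,100 L = 125.1 g.
(b) Product at 90.2% available Cl: 125.1 / 0.902 = 138.7 g.

(a) 51.3 kg; (b) 139 g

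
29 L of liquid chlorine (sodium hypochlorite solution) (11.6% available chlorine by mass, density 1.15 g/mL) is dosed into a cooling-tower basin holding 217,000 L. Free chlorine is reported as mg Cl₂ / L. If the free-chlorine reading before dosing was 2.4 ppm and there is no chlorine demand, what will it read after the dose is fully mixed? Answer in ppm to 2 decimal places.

Mass of solution: 29 L × 1000 mL/L × 1.15 g/mL = 33,350 g.
Available chlorine delivered: 33,350 g × 0.116 = 3869 g as Cl₂.
Concentration rise: 3869 g / 217,000 L = 17.83 mg/L = 17.83 ppm.
Final FC: 2.4 + 17.83 = 20.23 ppm.

20.23 ppm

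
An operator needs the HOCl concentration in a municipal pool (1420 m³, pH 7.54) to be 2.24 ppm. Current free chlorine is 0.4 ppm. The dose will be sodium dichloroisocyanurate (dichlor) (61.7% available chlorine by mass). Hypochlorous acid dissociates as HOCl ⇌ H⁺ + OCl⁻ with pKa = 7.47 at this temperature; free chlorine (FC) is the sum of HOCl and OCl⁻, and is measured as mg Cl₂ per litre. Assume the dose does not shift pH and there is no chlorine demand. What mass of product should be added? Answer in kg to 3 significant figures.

10.3 kg

Volume: 1420 m³ = 1,420,000 L.
[OCl⁻]/[HOCl] = 10^(pH − pKa) = 10^(7.54 − 7.47) = 1.175; fraction as HOCl = 1/(1 + 1.175) = 0.4598.
Free chlorine required for 2.24 ppm HOCl: 2.24 / 0.4598 = 4.872 ppm.
FC to add: 4.872 − 0.4 = 4.472 mg/L as Cl₂.
Cl₂ equivalent: 4.472 mg/L × 1,420,000 L = 6350 g.
Product at 61.7% available Cl: 6350 / 0.617 = 10,290 g.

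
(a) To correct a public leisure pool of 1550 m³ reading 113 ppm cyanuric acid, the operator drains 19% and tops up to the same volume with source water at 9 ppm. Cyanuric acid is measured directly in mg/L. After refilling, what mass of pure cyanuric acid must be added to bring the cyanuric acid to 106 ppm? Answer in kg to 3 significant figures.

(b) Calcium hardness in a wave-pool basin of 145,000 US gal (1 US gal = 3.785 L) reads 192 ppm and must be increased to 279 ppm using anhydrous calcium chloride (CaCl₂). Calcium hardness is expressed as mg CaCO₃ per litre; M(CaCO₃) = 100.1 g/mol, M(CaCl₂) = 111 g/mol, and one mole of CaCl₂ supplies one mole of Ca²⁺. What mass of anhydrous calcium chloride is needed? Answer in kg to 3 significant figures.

(a) 19.8 kg; (b) 52.9 kg

(a) Volume: 1550 m³ = 1,550,000 L.
(a) After draining 19% and refilling: 113 × 0.81 + 9 × 0.19 = 93.24 ppm.
(a) Deficit to target: 106 − 93.24 = 12.76 mg/L.
(a) Mass: 12.76 mg/L × 1,550,000 L = 19,780 g cyanuric acid.

(b) Volume: 145,000 US gal × 3.785 L/gal = 548,825 L.
(b) Hardness to add: (279 − 192) = 87 mg/L as CaCO₃ × 548,825 L = 47,750 g as CaCO₃.
(b) Moles of Ca²⁺ (1 mol Ca²⁺ ≡ 1 mol CaCO₃): 47,750 / 100.1 g/mol = 477 mol.
(b) Mass of CaCl₂: 477 × 111 = 52,950 g.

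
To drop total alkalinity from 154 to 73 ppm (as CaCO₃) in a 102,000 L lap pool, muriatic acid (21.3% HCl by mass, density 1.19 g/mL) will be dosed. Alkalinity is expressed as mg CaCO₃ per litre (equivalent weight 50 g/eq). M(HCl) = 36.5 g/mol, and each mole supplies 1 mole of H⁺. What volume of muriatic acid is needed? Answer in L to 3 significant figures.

Alkalinity to neutralize: (154 − 73) = 81 mg/L as CaCO₃ × 102,000 L = 8262 g as CaCO₃.
Equivalents of H⁺ required: 8262 ÷ 50 g/eq = 165.2 eq = 165.2 mol HCl.
Mass of HCl: 165.2 × 36.5 = 6031 g.
Mass of 21.3% solution: 6031 / 0.213 = 28,320 g.
Volume: 28,320 g ÷ 1.19 g/mL = 23,790 mL.

23.8 L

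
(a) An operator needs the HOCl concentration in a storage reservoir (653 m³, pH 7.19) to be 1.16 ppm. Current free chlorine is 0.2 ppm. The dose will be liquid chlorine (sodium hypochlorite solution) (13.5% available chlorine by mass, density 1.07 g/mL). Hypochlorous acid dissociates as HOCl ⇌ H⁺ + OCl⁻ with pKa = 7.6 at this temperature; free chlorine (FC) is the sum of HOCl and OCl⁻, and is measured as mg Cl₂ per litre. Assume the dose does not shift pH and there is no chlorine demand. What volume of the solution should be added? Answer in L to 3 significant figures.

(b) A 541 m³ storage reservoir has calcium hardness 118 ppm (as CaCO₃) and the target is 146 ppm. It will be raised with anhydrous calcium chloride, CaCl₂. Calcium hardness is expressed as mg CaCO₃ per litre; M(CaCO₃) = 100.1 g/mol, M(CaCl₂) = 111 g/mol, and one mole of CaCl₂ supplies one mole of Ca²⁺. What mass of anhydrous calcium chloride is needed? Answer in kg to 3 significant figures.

(a) 6.38 L; (b) 16.8 kg

(a) Volume: 653 m³ = 653,000 L.
(a) [OCl⁻]/[HOCl] = 10^(pH − pKa) = 10^(7.19 − 7.6) = 0.389; fraction as HOCl = 1/(1 + 0.389) = 0.7199.
(a) Free chlorine required for 1.16 ppm HOCl: 1.16 / 0.7199 = 1.611 ppm.
(a) FC to add: 1.611 − 0.2 = 1.411 mg/L as Cl₂.
(a) Cl₂ equivalent: 1.411 mg/L × 653,000 L = 921.6 g.
(a) Product at 13.5% available Cl: 921.6 / 0.135 = 6826 g.
(a) Volume: 6826 g ÷ 1.07 g/mL = 6380 mL.

(b) Volume: 541 m³ = 541,000 L.
(b) Hardness to add: (146 − 118) = 28 mg/L as CaCO₃ × 541,000 L = 15,150 g as CaCO₃.
(b) Moles of Ca²⁺ (1 mol Ca²⁺ ≡ 1 mol CaCO₃): 15,150 / 100.1 g/mol = 151.3 mol.
(b) Mass of CaCl₂: 151.3 × 111 = 16,800 g.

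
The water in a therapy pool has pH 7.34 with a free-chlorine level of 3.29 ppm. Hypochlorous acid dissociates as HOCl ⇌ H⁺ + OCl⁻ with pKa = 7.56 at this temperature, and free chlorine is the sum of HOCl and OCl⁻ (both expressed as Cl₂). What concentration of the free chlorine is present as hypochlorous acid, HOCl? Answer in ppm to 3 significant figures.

[OCl⁻]/[HOCl] = 10^(pH − pKa) = 10^(7.34 − 7.56) = 10^-0.22 = 0.6026.
Fraction as HOCl = 1 / (1 + 0.6026) = 0.624.
HOCl = 0.624 × 3.29 ppm = 2.053 ppm.

2.05 ppm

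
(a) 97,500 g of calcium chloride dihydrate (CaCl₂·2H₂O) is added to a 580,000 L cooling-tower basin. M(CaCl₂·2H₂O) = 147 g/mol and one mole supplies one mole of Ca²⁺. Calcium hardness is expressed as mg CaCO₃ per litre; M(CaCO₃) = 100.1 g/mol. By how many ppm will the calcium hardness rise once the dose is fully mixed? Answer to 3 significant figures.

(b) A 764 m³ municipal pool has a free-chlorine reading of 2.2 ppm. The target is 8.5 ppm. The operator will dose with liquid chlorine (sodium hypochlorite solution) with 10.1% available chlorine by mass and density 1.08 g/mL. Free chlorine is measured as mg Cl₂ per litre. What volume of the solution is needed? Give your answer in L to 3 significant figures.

(a) Moles of Ca²⁺: 97,500 g ÷ 147 g/mol = 663.3 mol.
(a) As CaCO₃: 663.3 mol × 100.1 g/mol = 66,390 g.
(a) Rise: 66,390 g / 580,000 L × 1000 = 114.5 mg/L.

(b) Volume: 764 m³ = 764,000 L.
(b) Chlorine deficit: 8.5 − 2.2 = 6.3 ppm = 6.3 mg/L as Cl₂.
(b) Cl₂ equivalent needed: 6.3 mg/L × 764,000 L = 4,813,000 mg = 4813 g.
(b) Product at 10.1% available chlorine: 4813 / 0.101 = 47,660 g.
(b) Volume at density 1.08 g/mL: 47,660 g ÷ 1.08 g/mL = 44,130 mL.

(a) 114 ppm; (b) 44.1 L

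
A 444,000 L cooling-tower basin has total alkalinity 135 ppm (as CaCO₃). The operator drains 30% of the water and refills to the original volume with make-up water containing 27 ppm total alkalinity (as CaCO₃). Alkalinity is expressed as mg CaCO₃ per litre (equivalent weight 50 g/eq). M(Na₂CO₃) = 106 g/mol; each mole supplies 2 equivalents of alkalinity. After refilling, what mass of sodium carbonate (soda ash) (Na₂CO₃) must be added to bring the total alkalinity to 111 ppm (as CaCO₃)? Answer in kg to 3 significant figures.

After draining 30% and refilling: 135 × 0.70 + 27 × 0.30 = 102.6 ppm.
Deficit to target: 111 − 102.6 = 8.4 mg/L.
As CaCO₃: 8.4 mg/L × 444,000 L = 3730 g; ÷ 50 g/eq ÷ 2 = 37.3 mol Na₂CO₃.
Mass: 37.3 × 106 = 3953 g.

3.95 kg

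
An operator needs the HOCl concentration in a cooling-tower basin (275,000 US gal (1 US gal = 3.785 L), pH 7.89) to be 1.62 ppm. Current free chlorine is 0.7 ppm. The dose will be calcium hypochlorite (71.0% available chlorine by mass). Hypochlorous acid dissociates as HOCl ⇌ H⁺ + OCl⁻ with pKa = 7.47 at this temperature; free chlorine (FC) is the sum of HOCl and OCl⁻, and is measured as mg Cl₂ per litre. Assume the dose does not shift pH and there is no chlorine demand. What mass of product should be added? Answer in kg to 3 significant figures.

7.60 kg

Volume: 275,000 US gal × 3.785 L/gal = 1,040,875 L.
[OCl⁻]/[HOCl] = 10^(pH − pKa) = 10^(7.89 − 7.47) = 2.63; fraction as HOCl = 1/(1 + 2.63) = 0.2755.
Free chlorine required for 1.62 ppm HOCl: 1.62 / 0.2755 = 5.881 ppm.
FC to add: 5.881 − 0.7 = 5.181 mg/L as Cl₂.
Cl₂ equivalent: 5.181 mg/L × 1,040,875 L = 5393 g.
Product at 71.0% available Cl: 5393 / 0.71 = 7596 g.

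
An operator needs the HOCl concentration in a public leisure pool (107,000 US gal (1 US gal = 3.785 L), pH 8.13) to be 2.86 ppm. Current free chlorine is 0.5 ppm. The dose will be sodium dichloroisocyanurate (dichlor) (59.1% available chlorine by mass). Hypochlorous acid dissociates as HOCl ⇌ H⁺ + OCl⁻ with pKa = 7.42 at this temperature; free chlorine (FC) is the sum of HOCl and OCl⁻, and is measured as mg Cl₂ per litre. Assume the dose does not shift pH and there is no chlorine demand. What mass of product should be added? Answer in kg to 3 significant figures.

11.7 kg

Volume: 107,000 US gal × 3.785 L/gal = 404,995 L.
[OCl⁻]/[HOCl] = 10^(pH − pKa) = 10^(8.13 − 7.42) = 5.129; fraction as HOCl = 1/(1 + 5.129) = 0.1632.
Free chlorine required for 2.86 ppm HOCl: 2.86 / 0.1632 = 17.53 ppm.
FC to add: 17.53 − 0.5 = 17.03 mg/L as Cl₂.
Cl₂ equivalent: 17.03 mg/L × 404,995 L = 6896 g.
Product at 59.1% available Cl: 6896 / 0.591 = 11,670 g.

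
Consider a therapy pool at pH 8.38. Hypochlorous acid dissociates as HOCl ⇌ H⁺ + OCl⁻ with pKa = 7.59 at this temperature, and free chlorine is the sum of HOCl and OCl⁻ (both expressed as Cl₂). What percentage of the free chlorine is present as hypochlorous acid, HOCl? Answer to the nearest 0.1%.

[OCl⁻]/[HOCl] = 10^(pH − pKa) = 10^(8.38 − 7.59) = 10^0.79 = 6.166.
Fraction as HOCl = 1 / (1 + 6.166) = 0.1395.

14.0%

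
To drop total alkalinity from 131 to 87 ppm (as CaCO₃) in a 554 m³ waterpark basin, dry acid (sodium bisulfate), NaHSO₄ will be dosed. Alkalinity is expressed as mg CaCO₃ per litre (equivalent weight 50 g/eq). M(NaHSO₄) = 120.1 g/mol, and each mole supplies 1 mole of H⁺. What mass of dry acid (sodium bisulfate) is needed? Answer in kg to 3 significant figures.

Volume: 554 m³ = 554,000 L.
Alkalinity to neutralize: (131 − 87) = 44 mg/L as CaCO₃ × 554,000 L = 24,380 g as CaCO₃.
Equivalents of H⁺ required: 24,380 ÷ 50 g/eq = 487.5 eq = 487.5 mol NaHSO₄.
Mass of NaHSO₄: 487.5 × 120.1 = 58,550 g.

58.6 kg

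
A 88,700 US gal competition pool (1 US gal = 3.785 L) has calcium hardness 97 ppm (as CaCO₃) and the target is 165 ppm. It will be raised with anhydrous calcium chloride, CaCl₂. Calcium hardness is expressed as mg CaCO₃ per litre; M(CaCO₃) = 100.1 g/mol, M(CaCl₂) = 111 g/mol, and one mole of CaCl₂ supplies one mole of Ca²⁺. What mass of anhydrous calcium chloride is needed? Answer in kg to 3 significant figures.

Volume: 88,700 US gal × 3.785 L/gal = 335,730 L.
Hardness to add: (165 − 97) = 68 mg/L as CaCO₃ × 335,730 L = 22,830 g as CaCO₃.
Moles of Ca²⁺ (1 mol Ca²⁺ ≡ 1 mol CaCO₃): 22,830 / 100.1 g/mol = 228.1 mol.
Mass of CaCl₂: 228.1 × 111 = 25,320 g.

25.3 kg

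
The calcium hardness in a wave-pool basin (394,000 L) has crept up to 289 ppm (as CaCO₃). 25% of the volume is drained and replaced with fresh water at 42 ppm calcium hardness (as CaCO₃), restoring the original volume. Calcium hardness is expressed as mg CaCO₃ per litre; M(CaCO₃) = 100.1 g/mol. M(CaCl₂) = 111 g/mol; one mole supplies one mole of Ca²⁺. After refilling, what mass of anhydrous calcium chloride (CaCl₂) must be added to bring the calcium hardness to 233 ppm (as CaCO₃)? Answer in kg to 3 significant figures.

After draining 25% and refilling: 289 × 0.75 + 42 × 0.25 = 227.25 ppm.
Deficit to target: 233 − 227.25 = 5.75 mg/L.
As CaCO₃: 5.75 mg/L × 394,000 L = 2266 g; ÷ 100.1 = 22.63 mol Ca²⁺.
Mass: 22.63 × 111 = 2512 g.

2.51 kg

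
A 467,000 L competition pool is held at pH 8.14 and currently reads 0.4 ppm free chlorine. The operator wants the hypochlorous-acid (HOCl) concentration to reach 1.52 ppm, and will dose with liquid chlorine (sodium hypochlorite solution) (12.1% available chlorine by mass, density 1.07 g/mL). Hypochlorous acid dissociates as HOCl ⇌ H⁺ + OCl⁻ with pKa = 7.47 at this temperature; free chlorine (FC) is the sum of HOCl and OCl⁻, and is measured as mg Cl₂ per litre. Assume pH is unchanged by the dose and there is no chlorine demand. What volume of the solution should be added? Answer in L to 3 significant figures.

29.7 L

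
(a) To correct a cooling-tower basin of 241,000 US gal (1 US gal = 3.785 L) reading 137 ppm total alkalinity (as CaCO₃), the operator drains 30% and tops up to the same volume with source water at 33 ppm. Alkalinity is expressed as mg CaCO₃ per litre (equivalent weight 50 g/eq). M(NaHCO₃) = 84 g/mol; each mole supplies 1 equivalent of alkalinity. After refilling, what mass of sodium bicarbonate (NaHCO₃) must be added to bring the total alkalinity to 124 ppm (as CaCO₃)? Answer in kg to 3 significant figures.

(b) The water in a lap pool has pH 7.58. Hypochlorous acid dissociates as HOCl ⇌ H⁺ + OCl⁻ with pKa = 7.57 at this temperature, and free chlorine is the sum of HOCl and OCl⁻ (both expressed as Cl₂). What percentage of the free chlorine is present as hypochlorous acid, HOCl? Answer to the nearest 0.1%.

(a) Volume: 241,000 US gal × 3.785 L/gal = 912,185 L.
(a) After draining 30% and refilling: 137 × 0.70 + 33 × 0.30 = 105.8 ppm.
(a) Deficit to target: 124 − 105.8 = 18.2 mg/L.
(a) As CaCO₃: 18.2 mg/L × 912,185 L = 16,600 g; ÷ 50 g/eq ÷ 1 = 332 mol NaHCO₃.
(a) Mass: 332 × 84 = 27,890 g.

(b) [OCl⁻]/[HOCl] = 10^(pH − pKa) = 10^(7.58 − 7.57) = 10^0.01 = 1.023.
(b) Fraction as HOCl = 1 / (1 + 1.023) = 0.4942.

(a) 27.9 kg; (b) 49.4%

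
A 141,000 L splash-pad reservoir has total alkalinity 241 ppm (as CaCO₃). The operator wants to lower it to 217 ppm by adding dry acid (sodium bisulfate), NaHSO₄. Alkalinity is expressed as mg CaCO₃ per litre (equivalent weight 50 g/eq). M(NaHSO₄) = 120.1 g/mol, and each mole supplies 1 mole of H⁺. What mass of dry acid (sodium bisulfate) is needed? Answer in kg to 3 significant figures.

Alkalinity to neutralize: (241 − 217) = 24 mg/L as CaCO₃ × 141,000 L = 3384 g as CaCO₃.
Equivalents of H⁺ required: 3384 ÷ 50 g/eq = 67.68 eq = 67.68 mol NaHSO₄.
Mass of NaHSO₄: 67.68 × 120.1 = 8128 g.

8.13 kg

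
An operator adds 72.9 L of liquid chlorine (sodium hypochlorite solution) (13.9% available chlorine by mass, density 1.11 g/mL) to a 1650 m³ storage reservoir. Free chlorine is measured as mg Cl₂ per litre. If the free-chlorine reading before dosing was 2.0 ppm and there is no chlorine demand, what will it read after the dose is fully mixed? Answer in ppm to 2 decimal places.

8.82 ppm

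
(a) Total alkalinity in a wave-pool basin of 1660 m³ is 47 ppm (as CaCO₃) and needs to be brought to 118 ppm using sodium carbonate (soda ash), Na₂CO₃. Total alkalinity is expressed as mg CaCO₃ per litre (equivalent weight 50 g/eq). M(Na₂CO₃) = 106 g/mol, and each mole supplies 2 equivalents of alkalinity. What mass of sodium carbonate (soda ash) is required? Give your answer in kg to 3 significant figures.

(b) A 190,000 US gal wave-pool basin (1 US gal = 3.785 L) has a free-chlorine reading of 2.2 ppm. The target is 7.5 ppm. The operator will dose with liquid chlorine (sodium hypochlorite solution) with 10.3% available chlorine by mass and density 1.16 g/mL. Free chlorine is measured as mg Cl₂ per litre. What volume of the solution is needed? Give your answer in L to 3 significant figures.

(a) 125 kg; (b) 31.9 L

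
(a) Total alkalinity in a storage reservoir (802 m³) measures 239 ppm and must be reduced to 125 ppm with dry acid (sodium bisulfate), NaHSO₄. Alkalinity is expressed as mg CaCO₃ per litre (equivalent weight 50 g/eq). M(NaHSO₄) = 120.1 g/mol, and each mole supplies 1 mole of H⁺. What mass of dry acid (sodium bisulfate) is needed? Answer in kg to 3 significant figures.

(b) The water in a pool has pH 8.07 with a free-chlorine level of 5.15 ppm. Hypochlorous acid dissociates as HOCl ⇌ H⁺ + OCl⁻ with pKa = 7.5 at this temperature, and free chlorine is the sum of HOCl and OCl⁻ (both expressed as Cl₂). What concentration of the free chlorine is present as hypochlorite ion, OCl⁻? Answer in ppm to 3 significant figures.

(a) 220 kg; (b) 4.06 ppm

(a) Volume: 802 m³ = 802,000 L.
(a) Alkalinity to neutralize: (239 − 125) = 114 mg/L as CaCO₃ × 802,000 L = 91,430 g as CaCO₃.
(a) Equivalents of H⁺ required: 91,430 ÷ 50 g/eq = 1829 eq = 1829 mol NaHSO₄.
(a) Mass of NaHSO₄: 1829 × 120.1 = 219,600 g.

(b) [OCl⁻]/[HOCl] = 10^(pH − pKa) = 10^(8.07 − 7.5) = 10^0.57 = 3.715.
(b) Fraction as HOCl = 1 / (1 + 3.715) = 0.2121.
(b) OCl⁻ = (1 − 0.2121) × 5.15 ppm = 4.058 ppm.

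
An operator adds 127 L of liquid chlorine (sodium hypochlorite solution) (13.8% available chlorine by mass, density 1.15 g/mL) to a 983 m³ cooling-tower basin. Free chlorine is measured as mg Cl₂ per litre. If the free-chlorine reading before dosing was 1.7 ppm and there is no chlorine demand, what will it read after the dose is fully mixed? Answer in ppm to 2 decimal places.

Volume: 983 m³ = 983,000 L.
Mass of solution: 127 L × 1000 mL/L × 1.15 g/mL = 146,000 g.
Available chlorine delivered: 146,000 g × 0.138 = 20,150 g as Cl₂.
Concentration rise: 20,150 g / 983,000 L = 20.5 mg/L = 20.50 ppm.
Final FC: 1.7 + 20.50 = 22.20 ppm.

22.20 ppm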